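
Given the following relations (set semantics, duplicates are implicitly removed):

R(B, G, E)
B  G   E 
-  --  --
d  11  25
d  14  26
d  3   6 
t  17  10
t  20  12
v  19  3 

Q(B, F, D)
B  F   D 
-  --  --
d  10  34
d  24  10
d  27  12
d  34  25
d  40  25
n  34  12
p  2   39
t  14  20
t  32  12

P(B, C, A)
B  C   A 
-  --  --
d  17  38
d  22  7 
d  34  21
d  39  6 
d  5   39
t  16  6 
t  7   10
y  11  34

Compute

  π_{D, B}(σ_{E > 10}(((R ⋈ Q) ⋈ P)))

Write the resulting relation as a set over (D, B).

{(10, d), (12, d), (12, t), (20, t), (25, d), (34, d)}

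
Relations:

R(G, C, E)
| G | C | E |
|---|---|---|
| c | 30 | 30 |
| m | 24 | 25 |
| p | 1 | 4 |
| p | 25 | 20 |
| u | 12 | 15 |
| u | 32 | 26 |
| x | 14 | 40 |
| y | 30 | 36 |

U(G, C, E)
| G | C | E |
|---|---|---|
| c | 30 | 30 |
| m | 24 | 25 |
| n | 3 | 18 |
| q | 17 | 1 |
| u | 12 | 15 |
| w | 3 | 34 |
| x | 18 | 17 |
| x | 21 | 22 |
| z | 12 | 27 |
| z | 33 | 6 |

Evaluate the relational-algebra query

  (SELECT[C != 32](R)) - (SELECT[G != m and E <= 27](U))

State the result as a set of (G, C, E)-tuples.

{(c, 30, 30), (m, 24, 25), (p, 1, 4), (p, 25, 20), (x, 14, 40), (y, 30, 36)}

σ[C != 32]: keep tuples satisfying C != 32 → {(c, 30, 30), (m, 24, 25), (p, 1, 4), (p, 25, 20), (u, 12, 15), (x, 14, 40), (y, 30, 36)}
σ[G != m and E <= 27]: keep tuples satisfying G != m and E <= 27 → {(n, 3, 18), (q, 17, 1), (u, 12, 15), (x, 18, 17), (x, 21, 22), (z, 12, 27), (z, 33, 6)}
Set difference of the two operands is {(c, 30, 30), (m, 24, 25), (p, 1, 4), (p, 25, 20), (x, 14, 40), (y, 30, 36)}.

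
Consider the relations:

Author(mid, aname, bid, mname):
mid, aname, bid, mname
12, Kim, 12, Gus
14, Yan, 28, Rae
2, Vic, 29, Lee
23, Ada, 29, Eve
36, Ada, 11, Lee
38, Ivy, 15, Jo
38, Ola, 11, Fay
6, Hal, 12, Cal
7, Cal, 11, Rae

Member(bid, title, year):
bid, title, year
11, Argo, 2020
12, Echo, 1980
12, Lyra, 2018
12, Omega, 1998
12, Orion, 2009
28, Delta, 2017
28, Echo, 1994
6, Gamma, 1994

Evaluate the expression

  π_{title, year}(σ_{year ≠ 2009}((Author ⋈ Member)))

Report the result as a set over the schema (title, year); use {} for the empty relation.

{(Argo, 2020), (Delta, 2017), (Echo, 1980), (Echo, 1994), (Lyra, 2018), (Omega, 1998)}

Natural join on bid: {(12, Kim, 12, Gus, Echo, 1980), (12, Kim, 12, Gus, Lyra, 2018), (12, Kim, 12, Gus, Omega, 1998), (12, Kim, 12, Gus, Orion, 2009), (14, Yan, 28, Rae, Delta, 2017), (14, Yan, 28, Rae, Echo, 1994), (36, Ada, 11, Lee, Argo, 2020), (38, Ola, 11, Fay, Argo, 2020), (6, Hal, 12, Cal, Echo, 1980), (6, Hal, 12, Cal, Lyra, 2018), (6, Hal, 12, Cal, Omega, 1998), (6, Hal, 12, Cal, Orion, 2009), (7, Cal, 11, Rae, Argo, 2020)}
σ[year ≠ 2009]: keep tuples satisfying year ≠ 2009 → {(12, Kim, 12, Gus, Echo, 1980), (12, Kim, 12, Gus, Lyra, 2018), (12, Kim, 12, Gus, Omega, 1998), (14, Yan, 28, Rae, Delta, 2017), (14, Yan, 28, Rae, Echo, 1994), (36, Ada, 11, Lee, Argo, 2020), (38, Ola, 11, Fay, Argo, 2020), (6, Hal, 12, Cal, Echo, 1980), (6, Hal, 12, Cal, Lyra, 2018), (6, Hal, 12, Cal, Omega, 1998), (7, Cal, 11, Rae, Argo, 2020)}
π_{title, year} gives {(Argo, 2020), (Delta, 2017), (Echo, 1980), (Echo, 1994), (Lyra, 2018), (Omega, 1998)} (5 duplicate(s) eliminated).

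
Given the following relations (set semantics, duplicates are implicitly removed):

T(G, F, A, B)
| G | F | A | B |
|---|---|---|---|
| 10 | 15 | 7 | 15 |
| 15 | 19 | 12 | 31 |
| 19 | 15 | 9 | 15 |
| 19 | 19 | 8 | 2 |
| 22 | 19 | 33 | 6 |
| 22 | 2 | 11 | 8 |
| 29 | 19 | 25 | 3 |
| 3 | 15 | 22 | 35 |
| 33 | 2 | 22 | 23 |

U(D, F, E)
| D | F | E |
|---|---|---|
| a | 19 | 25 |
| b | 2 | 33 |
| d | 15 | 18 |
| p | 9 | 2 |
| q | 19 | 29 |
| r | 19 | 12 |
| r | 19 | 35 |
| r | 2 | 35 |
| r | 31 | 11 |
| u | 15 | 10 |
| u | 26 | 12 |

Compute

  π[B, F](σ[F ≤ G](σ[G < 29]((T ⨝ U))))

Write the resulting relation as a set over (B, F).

T ⋈ U (natural join on F): {(10, 15, 7, 15, d, 18), (10, 15, 7, 15, u, 10), (15, 19, 12, 31, a, 25), (15, 19, 12, 31, q, 29), (15, 19, 12, 31, r, 12), (15, 19, 12, 31, r, 35), (19, 15, 9, 15, d, 18), (19, 15, 9, 15, u, 10), (19, 19, 8, 2, a, 25), (19, 19, 8, 2, q, 29), (19, 19, 8, 2, r, 12), (19, 19, 8, 2, r, 35), (22, 19, 33, 6, a, 25), (22, 19, 33, 6, q, 29), (22, 19, 33, 6, r, 12), (22, 19, 33, 6, r, 35), (22, 2, 11, 8, b, 33), (22, 2, 11, 8, r, 35), (29, 19, 25, 3, a, 25), (29, 19, 25, 3, q, 29), (29, 19, 25, 3, r, 12), (29, 19, 25, 3, r, 35), (3, 15, 22, 35, d, 18), (3, 15, 22, 35, u, 10), (33, 2, 22, 23, b, 33), (33, 2, 22, 23, r, 35)}
Filtering on G < 29 leaves {(10, 15, 7, 15, d, 18), (10, 15, 7, 15, u, 10), (15, 19, 12, 31, a, 25), (15, 19, 12, 31, q, 29), (15, 19, 12, 31, r, 12), (15, 19, 12, 31, r, 35), (19, 15, 9, 15, d, 18), (19, 15, 9, 15, u, 10), (19, 19, 8, 2, a, 25), (19, 19, 8, 2, q, 29), (19, 19, 8, 2, r, 12), (19, 19, 8, 2, r, 35), (22, 19, 33, 6, a, 25), (22, 19, 33, 6, q, 29), (22, 19, 33, 6, r, 12), (22, 19, 33, 6, r, 35), (22, 2, 11, 8, b, 33), (22, 2, 11, 8, r, 35), (3, 15, 22, 35, d, 18), (3, 15, 22, 35, u, 10)}.
Filtering on F ≤ G leaves {(19, 15, 9, 15, d, 18), (19, 15, 9, 15, u, 10), (19, 19, 8, 2, a, 25), (19, 19, 8, 2, q, 29), (19, 19, 8, 2, r, 12), (19, 19, 8, 2, r, 35), (22, 19, 33, 6, a, 25), (22, 19, 33, 6, q, 29), (22, 19, 33, 6, r, 12), (22, 19, 33, 6, r, 35), (22, 2, 11, 8, b, 33), (22, 2, 11, 8, r, 35)}.
Projecting to B, F (8 duplicate(s) eliminated): {(15, 15), (2, 19), (6, 19), (8, 2)}

{(15, 15), (2, 19), (6, 19), (8, 2)}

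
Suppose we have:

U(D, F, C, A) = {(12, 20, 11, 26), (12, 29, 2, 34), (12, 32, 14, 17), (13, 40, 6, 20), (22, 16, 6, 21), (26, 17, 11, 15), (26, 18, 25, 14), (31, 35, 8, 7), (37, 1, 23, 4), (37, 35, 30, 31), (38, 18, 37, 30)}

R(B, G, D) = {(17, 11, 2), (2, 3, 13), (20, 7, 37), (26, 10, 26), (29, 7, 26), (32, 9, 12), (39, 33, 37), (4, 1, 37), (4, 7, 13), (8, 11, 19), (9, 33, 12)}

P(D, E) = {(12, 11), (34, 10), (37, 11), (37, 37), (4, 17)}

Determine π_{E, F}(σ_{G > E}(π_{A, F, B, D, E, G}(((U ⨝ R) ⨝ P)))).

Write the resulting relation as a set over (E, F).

Natural join on D: {(12, 20, 11, 26, 32, 9), (12, 20, 11, 26, 9, 33), (12, 29, 2, 34, 32, 9), (12, 29, 2, 34, 9, 33), (12, 32, 14, 17, 32, 9), (12, 32, 14, 17, 9, 33), (13, 40, 6, 20, 2, 3), (13, 40, 6, 20, 4, 7), (26, 17, 11, 15, 26, 10), (26, 17, 11, 15, 29, 7), (26, 18, 25, 14, 26, 10), (26, 18, 25, 14, 29, 7), (37, 1, 23, 4, 20, 7), (37, 1, 23, 4, 39, 33), (37, 1, 23, 4, 4, 1), (37, 35, 30, 31, 20, 7), (37, 35, 30, 31, 39, 33), (37, 35, 30, 31, 4, 1)}
Natural join on D: {(12, 20, 11, 26, 32, 9, 11), (12, 20, 11, 26, 9, 33, 11), (12, 29, 2, 34, 32, 9, 11), (12, 29, 2, 34, 9, 33, 11), (12, 32, 14, 17, 32, 9, 11), (12, 32, 14, 17, 9, 33, 11), (37, 1, 23, 4, 20, 7, 11), (37, 1, 23, 4, 20, 7, 37), (37, 1, 23, 4, 39, 33, 11), (37, 1, 23, 4, 39, 33, 37), (37, 1, 23, 4, 4, 1, 11), (37, 1, 23, 4, 4, 1, 37), (37, 35, 30, 31, 20, 7, 11), (37, 35, 30, 31, 20, 7, 37), (37, 35, 30, 31, 39, 33, 11), (37, 35, 30, 31, 39, 33, 37), (37, 35, 30, 31, 4, 1, 11), (37, 35, 30, 31, 4, 1, 37)}
π[A, F, B, D, E, G]: project onto (A, F, B, D, E, G) → {(17, 32, 32, 12, 11, 9), (17, 32, 9, 12, 11, 33), (26, 20, 32, 12, 11, 9), (26, 20, 9, 12, 11, 33), (31, 35, 20, 37, 11, 7), (31, 35, 20, 37, 37, 7), (31, 35, 39, 37, 11, 33), (31, 35, 39, 37, 37, 33), (31, 35, 4, 37, 11, 1), (31, 35, 4, 37, 37, 1), (34, 29, 32, 12, 11, 9), (34, 29, 9, 12, 11, 33), (4, 1, 20, 37, 11, 7), (4, 1, 20, 37, 37, 7), (4, 1, 39, 37, 11, 33), (4, 1, 39, 37, 37, 33), (4, 1, 4, 37, 11, 1), (4, 1, 4, 37, 37, 1)}
Selection G > E: {(17, 32, 9, 12, 11, 33), (26, 20, 9, 12, 11, 33), (31, 35, 39, 37, 11, 33), (34, 29, 9, 12, 11, 33), (4, 1, 39, 37, 11, 33)}
π[E, F]: project onto (E, F) → {(11, 1), (11, 20), (11, 29), (11, 32), (11, 35)}

{(11, 1), (11, 20), (11, 29), (11, 32), (11, 35)}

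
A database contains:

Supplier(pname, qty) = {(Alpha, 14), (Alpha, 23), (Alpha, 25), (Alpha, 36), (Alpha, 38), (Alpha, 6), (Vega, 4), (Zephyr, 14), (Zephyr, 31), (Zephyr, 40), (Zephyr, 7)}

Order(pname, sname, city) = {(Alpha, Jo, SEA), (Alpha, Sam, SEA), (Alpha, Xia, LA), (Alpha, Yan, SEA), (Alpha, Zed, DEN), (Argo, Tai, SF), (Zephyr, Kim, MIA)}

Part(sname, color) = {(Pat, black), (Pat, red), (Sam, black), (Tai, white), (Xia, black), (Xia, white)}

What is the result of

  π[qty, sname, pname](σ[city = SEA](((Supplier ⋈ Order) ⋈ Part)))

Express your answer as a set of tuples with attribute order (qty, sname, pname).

Joining Supplier and Order on pname yields {(Alpha, 14, Jo, SEA), (Alpha, 14, Sam, SEA), (Alpha, 14, Xia, LA), (Alpha, 14, Yan, SEA), (Alpha, 14, Zed, DEN), (Alpha, 23, Jo, SEA), (Alpha, 23, Sam, SEA), (Alpha, 23, Xia, LA), (Alpha, 23, Yan, SEA), (Alpha, 23, Zed, DEN), (Alpha, 25, Jo, SEA), (Alpha, 25, Sam, SEA), (Alpha, 25, Xia, LA), (Alpha, 25, Yan, SEA), (Alpha, 25, Zed, DEN), (Alpha, 36, Jo, SEA), (Alpha, 36, Sam, SEA), (Alpha, 36, Xia, LA), (Alpha, 36, Yan, SEA), (Alpha, 36, Zed, DEN), (Alpha, 38, Jo, SEA), (Alpha, 38, Sam, SEA), (Alpha, 38, Xia, LA), (Alpha, 38, Yan, SEA), (Alpha, 38, Zed, DEN), (Alpha, 6, Jo, SEA), (Alpha, 6, Sam, SEA), (Alpha, 6, Xia, LA), (Alpha, 6, Yan, SEA), (Alpha, 6, Zed, DEN), (Zephyr, 14, Kim, MIA), (Zephyr, 31, Kim, MIA), (Zephyr, 40, Kim, MIA), (Zephyr, 7, Kim, MIA)}.
Joining (Supplier ⋈ Order) and Part on sname yields {(Alpha, 14, Sam, SEA, black), (Alpha, 14, Xia, LA, black), (Alpha, 14, Xia, LA, white), (Alpha, 23, Sam, SEA, black), (Alpha, 23, Xia, LA, black), (Alpha, 23, Xia, LA, white), (Alpha, 25, Sam, SEA, black), (Alpha, 25, Xia, LA, black), (Alpha, 25, Xia, LA, white), (Alpha, 36, Sam, SEA, black), (Alpha, 36, Xia, LA, black), (Alpha, 36, Xia, LA, white), (Alpha, 38, Sam, SEA, black), (Alpha, 38, Xia, LA, black), (Alpha, 38, Xia, LA, white), (Alpha, 6, Sam, SEA, black), (Alpha, 6, Xia, LA, black), (Alpha, 6, Xia, LA, white)}.
Apply σ_{city = SEA}; surviving tuples: {(Alpha, 14, Sam, SEA, black), (Alpha, 23, Sam, SEA, black), (Alpha, 25, Sam, SEA, black), (Alpha, 36, Sam, SEA, black), (Alpha, 38, Sam, SEA, black), (Alpha, 6, Sam, SEA, black)}
Projecting to qty, sname, pname: {(14, Sam, Alpha), (23, Sam, Alpha), (25, Sam, Alpha), (36, Sam, Alpha), (38, Sam, Alpha), (6, Sam, Alpha)}

{(14, Sam, Alpha), (23, Sam, Alpha), (25, Sam, Alpha), (36, Sam, Alpha), (38, Sam, Alpha), (6, Sam, Alpha)}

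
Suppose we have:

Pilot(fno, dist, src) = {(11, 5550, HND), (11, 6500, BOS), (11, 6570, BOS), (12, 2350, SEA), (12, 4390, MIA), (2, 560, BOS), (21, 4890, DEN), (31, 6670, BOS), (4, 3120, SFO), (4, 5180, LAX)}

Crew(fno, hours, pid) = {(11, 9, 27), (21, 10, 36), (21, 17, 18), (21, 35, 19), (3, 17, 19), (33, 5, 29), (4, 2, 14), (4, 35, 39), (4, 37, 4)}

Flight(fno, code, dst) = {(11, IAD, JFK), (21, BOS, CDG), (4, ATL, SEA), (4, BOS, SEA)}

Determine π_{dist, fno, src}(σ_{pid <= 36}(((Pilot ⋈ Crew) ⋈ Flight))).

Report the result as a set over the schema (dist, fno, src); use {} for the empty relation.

Pilot ⋈ Crew (natural join on fno): {(11, 5550, HND, 9, 27), (11, 6500, BOS, 9, 27), (11, 6570, BOS, 9, 27), (21, 4890, DEN, 10, 36), (21, 4890, DEN, 17, 18), (21, 4890, DEN, 35, 19), (4, 3120, SFO, 2, 14), (4, 3120, SFO, 35, 39), (4, 3120, SFO, 37, 4), (4, 5180, LAX, 2, 14), (4, 5180, LAX, 35, 39), (4, 5180, LAX, 37, 4)}
(Pilot ⋈ Crew) ⋈ Flight (natural join on fno): {(11, 5550, HND, 9, 27, IAD, JFK), (11, 6500, BOS, 9, 27, IAD, JFK), (11, 6570, BOS, 9, 27, IAD, JFK), (21, 4890, DEN, 10, 36, BOS, CDG), (21, 4890, DEN, 17, 18, BOS, CDG), (21, 4890, DEN, 35, 19, BOS, CDG), (4, 3120, SFO, 2, 14, ATL, SEA), (4, 3120, SFO, 2, 14, BOS, SEA), (4, 3120, SFO, 35, 39, ATL, SEA), (4, 3120, SFO, 35, 39, BOS, SEA), (4, 3120, SFO, 37, 4, ATL, SEA), (4, 3120, SFO, 37, 4, BOS, SEA), (4, 5180, LAX, 2, 14, ATL, SEA), (4, 5180, LAX, 2, 14, BOS, SEA), (4, 5180, LAX, 35, 39, ATL, SEA), (4, 5180, LAX, 35, 39, BOS, SEA), (4, 5180, LAX, 37, 4, ATL, SEA), (4, 5180, LAX, 37, 4, BOS, SEA)}
Selection pid <= 36: {(11, 5550, HND, 9, 27, IAD, JFK), (11, 6500, BOS, 9, 27, IAD, JFK), (11, 6570, BOS, 9, 27, IAD, JFK), (21, 4890, DEN, 10, 36, BOS, CDG), (21, 4890, DEN, 17, 18, BOS, CDG), (21, 4890, DEN, 35, 19, BOS, CDG), (4, 3120, SFO, 2, 14, ATL, SEA), (4, 3120, SFO, 2, 14, BOS, SEA), (4, 3120, SFO, 37, 4, ATL, SEA), (4, 3120, SFO, 37, 4, BOS, SEA), (4, 5180, LAX, 2, 14, ATL, SEA), (4, 5180, LAX, 2, 14, BOS, SEA), (4, 5180, LAX, 37, 4, ATL, SEA), (4, 5180, LAX, 37, 4, BOS, SEA)}
π[dist, fno, src]: project onto (dist, fno, src) (8 duplicate(s) eliminated) → {(3120, 4, SFO), (4890, 21, DEN), (5180, 4, LAX), (5550, 11, HND), (6500, 11, BOS), (6570, 11, BOS)}

{(3120, 4, SFO), (4890, 21, DEN), (5180, 4, LAX), (5550, 11, HND), (6500, 11, BOS), (6570, 11, BOS)}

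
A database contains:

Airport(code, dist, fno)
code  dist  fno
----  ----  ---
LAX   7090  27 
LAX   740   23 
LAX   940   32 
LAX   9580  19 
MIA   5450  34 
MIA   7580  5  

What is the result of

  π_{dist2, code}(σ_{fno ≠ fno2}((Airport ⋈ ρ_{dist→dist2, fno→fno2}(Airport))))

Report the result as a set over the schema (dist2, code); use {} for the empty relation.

ρ[dist→dist2, fno→fno2]: schema becomes (code, dist2, fno2); tuples unchanged.
Airport ⋈ ρ_{dist→dist2, fno→fno2}(Airport) (natural join on code): {(LAX, 7090, 27, 7090, 27), (LAX, 7090, 27, 740, 23), (LAX, 7090, 27, 940, 32), (LAX, 7090, 27, 9580, 19), (LAX, 740, 23, 7090, 27), (LAX, 740, 23, 740, 23), (LAX, 740, 23, 940, 32), (LAX, 740, 23, 9580, 19), (LAX, 940, 32, 7090, 27), (LAX, 940, 32, 740, 23), (LAX, 940, 32, 940, 32), (LAX, 940, 32, 9580, 19), (LAX, 9580, 19, 7090, 27), (LAX, 9580, 19, 740, 23), (LAX, 9580, 19, 940, 32), (LAX, 9580, 19, 9580, 19), (MIA, 5450, 34, 5450, 34), (MIA, 5450, 34, 7580, 5), (MIA, 7580, 5, 5450, 34), (MIA, 7580, 5, 7580, 5)}
Filtering on fno ≠ fno2 leaves {(LAX, 7090, 27, 740, 23), (LAX, 7090, 27, 940, 32), (LAX, 7090, 27, 9580, 19), (LAX, 740, 23, 7090, 27), (LAX, 740, 23, 940, 32), (LAX, 740, 23, 9580, 19), (LAX, 940, 32, 7090, 27), (LAX, 940, 32, 740, 23), (LAX, 940, 32, 9580, 19), (LAX, 9580, 19, 7090, 27), (LAX, 9580, 19, 740, 23), (LAX, 9580, 19, 940, 32), (MIA, 5450, 34, 7580, 5), (MIA, 7580, 5, 5450, 34)}.
Keep only column(s) dist2, code (8 duplicate(s) eliminated): {(5450, MIA), (7090, LAX), (740, LAX), (7580, MIA), (940, LAX), (9580, LAX)}

{(5450, MIA), (7090, LAX), (740, LAX), (7580, MIA), (940, LAX), (9580, LAX)}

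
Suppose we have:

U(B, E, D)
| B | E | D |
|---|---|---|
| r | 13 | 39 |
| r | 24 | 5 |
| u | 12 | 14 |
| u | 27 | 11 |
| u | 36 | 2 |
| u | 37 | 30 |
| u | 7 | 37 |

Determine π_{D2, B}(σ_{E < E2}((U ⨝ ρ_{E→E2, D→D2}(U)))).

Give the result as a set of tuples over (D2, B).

ρ[E→E2, D→D2]: schema becomes (B, E2, D2); tuples unchanged.
Natural join on B: {(r, 13, 39, 13, 39), (r, 13, 39, 24, 5), (r, 24, 5, 13, 39), (r, 24, 5, 24, 5), (u, 12, 14, 12, 14), (u, 12, 14, 27, 11), (u, 12, 14, 36, 2), (u, 12, 14, 37, 30), (u, 12, 14, 7, 37), (u, 27, 11, 12, 14), (u, 27, 11, 27, 11), (u, 27, 11, 36, 2), (u, 27, 11, 37, 30), (u, 27, 11, 7, 37), (u, 36, 2, 12, 14), (u, 36, 2, 27, 11), (u, 36, 2, 36, 2), (u, 36, 2, 37, 30), (u, 36, 2, 7, 37), (u, 37, 30, 12, 14), (u, 37, 30, 27, 11), (u, 37, 30, 36, 2), (u, 37, 30, 37, 30), (u, 37, 30, 7, 37), (u, 7, 37, 12, 14), (u, 7, 37, 27, 11), (u, 7, 37, 36, 2), (u, 7, 37, 37, 30), (u, 7, 37, 7, 37)}
Apply σ_{E < E2}; surviving tuples: {(r, 13, 39, 24, 5), (u, 12, 14, 27, 11), (u, 12, 14, 36, 2), (u, 12, 14, 37, 30), (u, 27, 11, 36, 2), (u, 27, 11, 37, 30), (u, 36, 2, 37, 30), (u, 7, 37, 12, 14), (u, 7, 37, 27, 11), (u, 7, 37, 36, 2), (u, 7, 37, 37, 30)}
π[D2, B]: project onto (D2, B) (6 duplicate(s) eliminated) → {(11, u), (14, u), (2, u), (30, u), (5, r)}

{(11, u), (14, u), (2, u), (30, u), (5, r)}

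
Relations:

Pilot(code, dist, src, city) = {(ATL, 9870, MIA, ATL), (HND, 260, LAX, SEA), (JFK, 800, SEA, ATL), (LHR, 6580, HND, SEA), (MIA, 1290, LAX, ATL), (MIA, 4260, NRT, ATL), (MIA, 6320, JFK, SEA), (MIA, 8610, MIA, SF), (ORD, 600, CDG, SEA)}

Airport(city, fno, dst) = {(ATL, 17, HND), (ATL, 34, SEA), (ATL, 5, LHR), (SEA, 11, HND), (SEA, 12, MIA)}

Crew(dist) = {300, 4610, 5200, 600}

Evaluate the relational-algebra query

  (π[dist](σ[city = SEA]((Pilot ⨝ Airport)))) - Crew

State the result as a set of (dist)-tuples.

Joining Pilot and Airport on city yields {(ATL, 9870, MIA, ATL, 17, HND), (ATL, 9870, MIA, ATL, 34, SEA), (ATL, 9870, MIA, ATL, 5, LHR), (HND, 260, LAX, SEA, 11, HND), (HND, 260, LAX, SEA, 12, MIA), (JFK, 800, SEA, ATL, 17, HND), (JFK, 800, SEA, ATL, 34, SEA), (JFK, 800, SEA, ATL, 5, LHR), (LHR, 6580, HND, SEA, 11, HND), (LHR, 6580, HND, SEA, 12, MIA), (MIA, 1290, LAX, ATL, 17, HND), (MIA, 1290, LAX, ATL, 34, SEA), (MIA, 1290, LAX, ATL, 5, LHR), (MIA, 4260, NRT, ATL, 17, HND), (MIA, 4260, NRT, ATL, 34, SEA), (MIA, 4260, NRT, ATL, 5, LHR), (MIA, 6320, JFK, SEA, 11, HND), (MIA, 6320, JFK, SEA, 12, MIA), (ORD, 600, CDG, SEA, 11, HND), (ORD, 600, CDG, SEA, 12, MIA)}.
Selection city = SEA: {(HND, 260, LAX, SEA, 11, HND), (HND, 260, LAX, SEA, 12, MIA), (LHR, 6580, HND, SEA, 11, HND), (LHR, 6580, HND, SEA, 12, MIA), (MIA, 6320, JFK, SEA, 11, HND), (MIA, 6320, JFK, SEA, 12, MIA), (ORD, 600, CDG, SEA, 11, HND), (ORD, 600, CDG, SEA, 12, MIA)}
π[dist]: project onto (dist) (4 duplicate(s) eliminated) → {260, 600, 6320, 6580}
Difference: {260, 600, 6320, 6580} with {300, 4610, 5200, 600} → {260, 6320, 6580}

{260, 6320, 6580}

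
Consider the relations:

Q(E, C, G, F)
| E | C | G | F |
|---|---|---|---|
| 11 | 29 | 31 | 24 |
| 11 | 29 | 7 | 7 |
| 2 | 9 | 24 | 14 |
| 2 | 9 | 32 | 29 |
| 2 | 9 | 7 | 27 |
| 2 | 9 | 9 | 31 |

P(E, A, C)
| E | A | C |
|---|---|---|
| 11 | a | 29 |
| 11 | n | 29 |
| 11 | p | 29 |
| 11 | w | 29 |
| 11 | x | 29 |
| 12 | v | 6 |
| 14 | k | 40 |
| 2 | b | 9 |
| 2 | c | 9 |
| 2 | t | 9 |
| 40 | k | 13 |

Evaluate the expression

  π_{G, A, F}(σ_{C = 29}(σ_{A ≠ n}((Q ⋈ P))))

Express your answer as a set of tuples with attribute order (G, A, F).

Joining Q and P on E, C yields {(11, 29, 31, 24, a), (11, 29, 31, 24, n), (11, 29, 31, 24, p), (11, 29, 31, 24, w), (11, 29, 31, 24, x), (11, 29, 7, 7, a), (11, 29, 7, 7, n), (11, 29, 7, 7, p), (11, 29, 7, 7, w), (11, 29, 7, 7, x), (2, 9, 24, 14, b), (2, 9, 24, 14, c), (2, 9, 24, 14, t), (2, 9, 32, 29, b), (2, 9, 32, 29, c), (2, 9, 32, 29, t), (2, 9, 7, 27, b), (2, 9, 7, 27, c), (2, 9, 7, 27, t), (2, 9, 9, 31, b), (2, 9, 9, 31, c), (2, 9, 9, 31, t)}.
σ[A ≠ n]: keep tuples satisfying A ≠ n → {(11, 29, 31, 24, a), (11, 29, 31, 24, p), (11, 29, 31, 24, w), (11, 29, 31, 24, x), (11, 29, 7, 7, a), (11, 29, 7, 7, p), (11, 29, 7, 7, w), (11, 29, 7, 7, x), (2, 9, 24, 14, b), (2, 9, 24, 14, c), (2, 9, 24, 14, t), (2, 9, 32, 29, b), (2, 9, 32, 29, c), (2, 9, 32, 29, t), (2, 9, 7, 27, b), (2, 9, 7, 27, c), (2, 9, 7, 27, t), (2, 9, 9, 31, b), (2, 9, 9, 31, c), (2, 9, 9, 31, t)}
σ[C = 29]: keep tuples satisfying C = 29 → {(11, 29, 31, 24, a), (11, 29, 31, 24, p), (11, 29, 31, 24, w), (11, 29, 31, 24, x), (11, 29, 7, 7, a), (11, 29, 7, 7, p), (11, 29, 7, 7, w), (11, 29, 7, 7, x)}
Keep only column(s) G, A, F: {(31, a, 24), (31, p, 24), (31, w, 24), (31, x, 24), (7, a, 7), (7, p, 7), (7, w, 7), (7, x, 7)}

{(31, a, 24), (31, p, 24), (31, w, 24), (31, x, 24), (7, a, 7), (7, p, 7), (7, w, 7), (7, x, 7)}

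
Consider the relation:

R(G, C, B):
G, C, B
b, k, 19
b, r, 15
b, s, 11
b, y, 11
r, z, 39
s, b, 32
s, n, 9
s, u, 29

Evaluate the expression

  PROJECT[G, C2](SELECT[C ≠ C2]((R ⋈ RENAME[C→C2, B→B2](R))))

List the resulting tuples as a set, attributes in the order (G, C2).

{(b, k), (b, r), (b, s), (b, y), (s, b), (s, n), (s, u)}

ρ[C→C2, B→B2]: schema becomes (G, C2, B2); tuples unchanged.
R ⋈ RENAME[C→C2, B→B2](R) (natural join on G): {(b, k, 19, k, 19), (b, k, 19, r, 15), (b, k, 19, s, 11), (b, k, 19, y, 11), (b, r, 15, k, 19), (b, r, 15, r, 15), (b, r, 15, s, 11), (b, r, 15, y, 11), (b, s, 11, k, 19), (b, s, 11, r, 15), (b, s, 11, s, 11), (b, s, 11, y, 11), (b, y, 11, k, 19), (b, y, 11, r, 15), (b, y, 11, s, 11), (b, y, 11, y, 11), (r, z, 39, z, 39), (s, b, 32, b, 32), (s, b, 32, n, 9), (s, b, 32, u, 29), (s, n, 9, b, 32), (s, n, 9, n, 9), (s, n, 9, u, 29), (s, u, 29, b, 32), (s, u, 29, n, 9), (s, u, 29, u, 29)}
Apply σ_{C ≠ C2}; surviving tuples: {(b, k, 19, r, 15), (b, k, 19, s, 11), (b, k, 19, y, 11), (b, r, 15, k, 19), (b, r, 15, s, 11), (b, r, 15, y, 11), (b, s, 11, k, 19), (b, s, 11, r, 15), (b, s, 11, y, 11), (b, y, 11, k, 19), (b, y, 11, r, 15), (b, y, 11, s, 11), (s, b, 32, n, 9), (s, b, 32, u, 29), (s, n, 9, b, 32), (s, n, 9, u, 29), (s, u, 29, b, 32), (s, u, 29, n, 9)}
Projecting to G, C2 (11 duplicate(s) eliminated): {(b, k), (b, r), (b, s), (b, y), (s, b), (s, n), (s, u)}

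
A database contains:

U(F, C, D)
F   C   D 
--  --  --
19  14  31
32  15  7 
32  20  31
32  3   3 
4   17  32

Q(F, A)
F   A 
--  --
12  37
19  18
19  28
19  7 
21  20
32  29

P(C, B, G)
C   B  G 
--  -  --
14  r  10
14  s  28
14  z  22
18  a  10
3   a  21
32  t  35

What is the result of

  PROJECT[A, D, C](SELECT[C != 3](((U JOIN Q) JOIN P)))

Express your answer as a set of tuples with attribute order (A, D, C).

{(18, 31, 14), (28, 31, 14), (7, 31, 14)}

Joining U and Q on F yields {(19, 14, 31, 18), (19, 14, 31, 28), (19, 14, 31, 7), (32, 15, 7, 29), (32, 20, 31, 29), (32, 3, 3, 29)}.
Joining (U JOIN Q) and P on C yields {(19, 14, 31, 18, r, 10), (19, 14, 31, 18, s, 28), (19, 14, 31, 18, z, 22), (19, 14, 31, 28, r, 10), (19, 14, 31, 28, s, 28), (19, 14, 31, 28, z, 22), (19, 14, 31, 7, r, 10), (19, 14, 31, 7, s, 28), (19, 14, 31, 7, z, 22), (32, 3, 3, 29, a, 21)}.
σ[C != 3]: keep tuples satisfying C != 3 → {(19, 14, 31, 18, r, 10), (19, 14, 31, 18, s, 28), (19, 14, 31, 18, z, 22), (19, 14, 31, 28, r, 10), (19, 14, 31, 28, s, 28), (19, 14, 31, 28, z, 22), (19, 14, 31, 7, r, 10), (19, 14, 31, 7, s, 28), (19, 14, 31, 7, z, 22)}
π_{A, D, C} gives {(18, 31, 14), (28, 31, 14), (7, 31, 14)} (6 duplicate(s) eliminated).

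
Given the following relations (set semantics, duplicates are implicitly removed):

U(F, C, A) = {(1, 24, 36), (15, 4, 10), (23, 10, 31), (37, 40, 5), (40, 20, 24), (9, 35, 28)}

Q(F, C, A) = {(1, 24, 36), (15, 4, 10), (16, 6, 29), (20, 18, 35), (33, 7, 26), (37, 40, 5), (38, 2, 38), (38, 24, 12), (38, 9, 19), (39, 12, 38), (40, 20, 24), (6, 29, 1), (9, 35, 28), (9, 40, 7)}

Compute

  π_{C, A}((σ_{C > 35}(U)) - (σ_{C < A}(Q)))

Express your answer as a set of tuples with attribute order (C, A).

{(40, 5)}

Apply σ_{C > 35}; surviving tuples: {(37, 40, 5)}
Apply σ_{C < A}; surviving tuples: {(1, 24, 36), (15, 4, 10), (16, 6, 29), (20, 18, 35), (33, 7, 26), (38, 2, 38), (38, 9, 19), (39, 12, 38), (40, 20, 24)}
Set difference of the two operands is {(37, 40, 5)}.
π_{C, A} gives {(40, 5)}.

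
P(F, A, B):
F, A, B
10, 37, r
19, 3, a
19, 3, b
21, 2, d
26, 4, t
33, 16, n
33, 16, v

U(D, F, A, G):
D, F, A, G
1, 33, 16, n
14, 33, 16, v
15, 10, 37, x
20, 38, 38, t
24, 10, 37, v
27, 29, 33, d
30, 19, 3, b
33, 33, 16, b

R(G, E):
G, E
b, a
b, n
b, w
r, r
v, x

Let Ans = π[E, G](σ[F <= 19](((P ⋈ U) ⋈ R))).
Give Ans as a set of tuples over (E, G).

P ⋈ U (natural join on F, A): {(10, 37, r, 15, x), (10, 37, r, 24, v), (19, 3, a, 30, b), (19, 3, b, 30, b), (33, 16, n, 1, n), (33, 16, n, 14, v), (33, 16, n, 33, b), (33, 16, v, 1, n), (33, 16, v, 14, v), (33, 16, v, 33, b)}
(P ⋈ U) ⋈ R (natural join on G): {(10, 37, r, 24, v, x), (19, 3, a, 30, b, a), (19, 3, a, 30, b, n), (19, 3, a, 30, b, w), (19, 3, b, 30, b, a), (19, 3, b, 30, b, n), (19, 3, b, 30, b, w), (33, 16, n, 14, v, x), (33, 16, n, 33, b, a), (33, 16, n, 33, b, n), (33, 16, n, 33, b, w), (33, 16, v, 14, v, x), (33, 16, v, 33, b, a), (33, 16, v, 33, b, n), (33, 16, v, 33, b, w)}
Selection F <= 19: {(10, 37, r, 24, v, x), (19, 3, a, 30, b, a), (19, 3, a, 30, b, n), (19, 3, a, 30, b, w), (19, 3, b, 30, b, a), (19, 3, b, 30, b, n), (19, 3, b, 30, b, w)}
π[E, G]: project onto (E, G) (3 duplicate(s) eliminated) → {(a, b), (n, b), (w, b), (x, v)}

{(a, b), (n, b), (w, b), (x, v)}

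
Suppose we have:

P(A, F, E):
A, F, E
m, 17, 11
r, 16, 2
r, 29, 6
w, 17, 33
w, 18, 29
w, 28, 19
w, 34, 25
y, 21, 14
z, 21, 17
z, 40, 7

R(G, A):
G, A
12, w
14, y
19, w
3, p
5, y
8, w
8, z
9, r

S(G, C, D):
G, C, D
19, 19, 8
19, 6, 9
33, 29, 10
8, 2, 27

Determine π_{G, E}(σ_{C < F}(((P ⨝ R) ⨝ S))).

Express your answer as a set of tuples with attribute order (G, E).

{(19, 19), (19, 25), (19, 29), (19, 33), (8, 17), (8, 19), (8, 25), (8, 29), (8, 33), (8, 7)}

Joining P and R on A yields {(r, 16, 2, 9), (r, 29, 6, 9), (w, 17, 33, 12), (w, 17, 33, 19), (w, 17, 33, 8), (w, 18, 29, 12), (w, 18, 29, 19), (w, 18, 29, 8), (w, 28, 19, 12), (w, 28, 19, 19), (w, 28, 19, 8), (w, 34, 25, 12), (w, 34, 25, 19), (w, 34, 25, 8), (y, 21, 14, 14), (y, 21, 14, 5), (z, 21, 17, 8), (z, 40, 7, 8)}.
Joining (P ⨝ R) and S on G yields {(w, 17, 33, 19, 19, 8), (w, 17, 33, 19, 6, 9), (w, 17, 33, 8, 2, 27), (w, 18, 29, 19, 19, 8), (w, 18, 29, 19, 6, 9), (w, 18, 29, 8, 2, 27), (w, 28, 19, 19, 19, 8), (w, 28, 19, 19, 6, 9), (w, 28, 19, 8, 2, 27), (w, 34, 25, 19, 19, 8), (w, 34, 25, 19, 6, 9), (w, 34, 25, 8, 2, 27), (z, 21, 17, 8, 2, 27), (z, 40, 7, 8, 2, 27)}.
Apply σ_{C < F}; surviving tuples: {(w, 17, 33, 19, 6, 9), (w, 17, 33, 8, 2, 27), (w, 18, 29, 19, 6, 9), (w, 18, 29, 8, 2, 27), (w, 28, 19, 19, 19, 8), (w, 28, 19, 19, 6, 9), (w, 28, 19, 8, 2, 27), (w, 34, 25, 19, 19, 8), (w, 34, 25, 19, 6, 9), (w, 34, 25, 8, 2, 27), (z, 21, 17, 8, 2, 27), (z, 40, 7, 8, 2, 27)}
Projecting to G, E (2 duplicate(s) eliminated): {(19, 19), (19, 25), (19, 29), (19, 33), (8, 17), (8, 19), (8, 25), (8, 29), (8, 33), (8, 7)}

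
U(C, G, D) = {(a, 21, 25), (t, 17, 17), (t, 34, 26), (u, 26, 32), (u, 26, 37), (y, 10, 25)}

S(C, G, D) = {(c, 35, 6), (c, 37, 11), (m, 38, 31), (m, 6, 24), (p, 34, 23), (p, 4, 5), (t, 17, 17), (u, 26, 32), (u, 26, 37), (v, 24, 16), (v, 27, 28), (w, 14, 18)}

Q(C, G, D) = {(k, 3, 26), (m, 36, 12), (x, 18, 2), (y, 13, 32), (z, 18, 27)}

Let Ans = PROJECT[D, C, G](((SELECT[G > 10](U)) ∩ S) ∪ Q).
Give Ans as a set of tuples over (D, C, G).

{(12, m, 36), (17, t, 17), (2, x, 18), (26, k, 3), (27, z, 18), (32, u, 26), (32, y, 13), (37, u, 26)}

Apply σ_{G > 10}; surviving tuples: {(a, 21, 25), (t, 17, 17), (t, 34, 26), (u, 26, 32), (u, 26, 37)}
Taking the intersection: {(t, 17, 17), (u, 26, 32), (u, 26, 37)}
Taking the union: {(k, 3, 26), (m, 36, 12), (t, 17, 17), (u, 26, 32), (u, 26, 37), (x, 18, 2), (y, 13, 32), (z, 18, 27)}
Keep only column(s) D, C, G: {(12, m, 36), (17, t, 17), (2, x, 18), (26, k, 3), (27, z, 18), (32, u, 26), (32, y, 13), (37, u, 26)}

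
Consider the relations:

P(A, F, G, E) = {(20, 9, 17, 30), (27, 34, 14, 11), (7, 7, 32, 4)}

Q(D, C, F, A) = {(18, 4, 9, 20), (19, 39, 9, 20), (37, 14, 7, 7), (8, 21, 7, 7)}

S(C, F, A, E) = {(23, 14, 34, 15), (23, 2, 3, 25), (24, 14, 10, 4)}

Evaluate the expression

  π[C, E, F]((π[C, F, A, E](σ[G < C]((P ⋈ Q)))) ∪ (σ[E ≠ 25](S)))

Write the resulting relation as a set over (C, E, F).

{(23, 15, 14), (24, 4, 14), (39, 30, 9)}

Joining P and Q on A, F yields {(20, 9, 17, 30, 18, 4), (20, 9, 17, 30, 19, 39), (7, 7, 32, 4, 37, 14), (7, 7, 32, 4, 8, 21)}.
Apply σ_{G < C}; surviving tuples: {(20, 9, 17, 30, 19, 39)}
Keep only column(s) C, F, A, E: {(39, 9, 20, 30)}
Apply σ_{E ≠ 25}; surviving tuples: {(23, 14, 34, 15), (24, 14, 10, 4)}
Union: {(39, 9, 20, 30)} with {(23, 14, 34, 15), (24, 14, 10, 4)} → {(23, 14, 34, 15), (24, 14, 10, 4), (39, 9, 20, 30)}
Keep only column(s) C, E, F: {(23, 15, 14), (24, 4, 14), (39, 30, 9)}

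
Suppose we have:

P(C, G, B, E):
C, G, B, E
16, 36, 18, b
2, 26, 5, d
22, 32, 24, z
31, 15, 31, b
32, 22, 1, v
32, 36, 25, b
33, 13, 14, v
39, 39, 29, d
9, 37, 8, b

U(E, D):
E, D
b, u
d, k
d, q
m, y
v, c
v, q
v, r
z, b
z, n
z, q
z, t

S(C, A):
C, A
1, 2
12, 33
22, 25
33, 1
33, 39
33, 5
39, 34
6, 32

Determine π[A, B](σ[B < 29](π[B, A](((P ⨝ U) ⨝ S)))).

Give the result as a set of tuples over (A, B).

{(1, 14), (25, 24), (39, 14), (5, 14)}

Natural join on E: {(16, 36, 18, b, u), (2, 26, 5, d, k), (2, 26, 5, d, q), (22, 32, 24, z, b), (22, 32, 24, z, n), (22, 32, 24, z, q), (22, 32, 24, z, t), (31, 15, 31, b, u), (32, 22, 1, v, c), (32, 22, 1, v, q), (32, 22, 1, v, r), (32, 36, 25, b, u), (33, 13, 14, v, c), (33, 13, 14, v, q), (33, 13, 14, v, r), (39, 39, 29, d, k), (39, 39, 29, d, q), (9, 37, 8, b, u)}
Natural join on C: {(22, 32, 24, z, b, 25), (22, 32, 24, z, n, 25), (22, 32, 24, z, q, 25), (22, 32, 24, z, t, 25), (33, 13, 14, v, c, 1), (33, 13, 14, v, c, 39), (33, 13, 14, v, c, 5), (33, 13, 14, v, q, 1), (33, 13, 14, v, q, 39), (33, 13, 14, v, q, 5), (33, 13, 14, v, r, 1), (33, 13, 14, v, r, 39), (33, 13, 14, v, r, 5), (39, 39, 29, d, k, 34), (39, 39, 29, d, q, 34)}
π_{B, A} gives {(14, 1), (14, 39), (14, 5), (24, 25), (29, 34)} (10 duplicate(s) eliminated).
Apply σ_{B < 29}; surviving tuples: {(14, 1), (14, 39), (14, 5), (24, 25)}
π_{A, B} gives {(1, 14), (25, 24), (39, 14), (5, 14)}.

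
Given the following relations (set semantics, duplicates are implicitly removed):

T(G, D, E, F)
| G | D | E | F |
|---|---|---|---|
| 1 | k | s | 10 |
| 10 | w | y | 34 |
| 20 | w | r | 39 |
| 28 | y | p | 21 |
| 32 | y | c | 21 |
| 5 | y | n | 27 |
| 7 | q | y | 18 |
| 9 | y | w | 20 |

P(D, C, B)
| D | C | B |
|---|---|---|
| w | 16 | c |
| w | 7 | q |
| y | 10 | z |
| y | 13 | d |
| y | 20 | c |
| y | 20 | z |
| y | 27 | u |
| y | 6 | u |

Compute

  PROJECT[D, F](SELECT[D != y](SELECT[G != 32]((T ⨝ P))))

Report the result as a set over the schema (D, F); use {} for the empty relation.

{(w, 34), (w, 39)}

Joining T and P on D yields {(10, w, y, 34, 16, c), (10, w, y, 34, 7, q), (20, w, r, 39, 16, c), (20, w, r, 39, 7, q), (28, y, p, 21, 10, z), (28, y, p, 21, 13, d), (28, y, p, 21, 20, c), (28, y, p, 21, 20, z), (28, y, p, 21, 27, u), (28, y, p, 21, 6, u), (32, y, c, 21, 10, z), (32, y, c, 21, 13, d), (32, y, c, 21, 20, c), (32, y, c, 21, 20, z), (32, y, c, 21, 27, u), (32, y, c, 21, 6, u), (5, y, n, 27, 10, z), (5, y, n, 27, 13, d), (5, y, n, 27, 20, c), (5, y, n, 27, 20, z), (5, y, n, 27, 27, u), (5, y, n, 27, 6, u), (9, y, w, 20, 10, z), (9, y, w, 20, 13, d), (9, y, w, 20, 20, c), (9, y, w, 20, 20, z), (9, y, w, 20, 27, u), (9, y, w, 20, 6, u)}.
σ[G != 32]: keep tuples satisfying G != 32 → {(10, w, y, 34, 16, c), (10, w, y, 34, 7, q), (20, w, r, 39, 16, c), (20, w, r, 39, 7, q), (28, y, p, 21, 10, z), (28, y, p, 21, 13, d), (28, y, p, 21, 20, c), (28, y, p, 21, 20, z), (28, y, p, 21, 27, u), (28, y, p, 21, 6, u), (5, y, n, 27, 10, z), (5, y, n, 27, 13, d), (5, y, n, 27, 20, c), (5, y, n, 27, 20, z), (5, y, n, 27, 27, u), (5, y, n, 27, 6, u), (9, y, w, 20, 10, z), (9, y, w, 20, 13, d), (9, y, w, 20, 20, c), (9, y, w, 20, 20, z), (9, y, w, 20, 27, u), (9, y, w, 20, 6, u)}
σ[D != y]: keep tuples satisfying D != y → {(10, w, y, 34, 16, c), (10, w, y, 34, 7, q), (20, w, r, 39, 16, c), (20, w, r, 39, 7, q)}
Keep only column(s) D, F (2 duplicate(s) eliminated): {(w, 34), (w, 39)}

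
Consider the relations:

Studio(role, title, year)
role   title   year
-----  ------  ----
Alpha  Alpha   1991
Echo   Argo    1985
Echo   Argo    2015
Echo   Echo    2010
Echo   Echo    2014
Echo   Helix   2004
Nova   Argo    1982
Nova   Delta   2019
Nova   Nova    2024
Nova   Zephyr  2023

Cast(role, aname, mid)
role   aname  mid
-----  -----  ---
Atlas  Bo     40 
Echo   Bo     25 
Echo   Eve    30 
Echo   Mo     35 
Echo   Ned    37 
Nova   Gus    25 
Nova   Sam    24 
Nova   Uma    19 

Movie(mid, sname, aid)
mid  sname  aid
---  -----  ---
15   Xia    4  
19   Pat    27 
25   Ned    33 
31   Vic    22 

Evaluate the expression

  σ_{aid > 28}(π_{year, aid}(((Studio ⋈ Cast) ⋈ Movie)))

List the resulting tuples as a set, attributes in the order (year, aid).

Joining Studio and Cast on role yields {(Echo, Argo, 1985, Bo, 25), (Echo, Argo, 1985, Eve, 30), (Echo, Argo, 1985, Mo, 35), (Echo, Argo, 1985, Ned, 37), (Echo, Argo, 2015, Bo, 25), (Echo, Argo, 2015, Eve, 30), (Echo, Argo, 2015, Mo, 35), (Echo, Argo, 2015, Ned, 37), (Echo, Echo, 2010, Bo, 25), (Echo, Echo, 2010, Eve, 30), (Echo, Echo, 2010, Mo, 35), (Echo, Echo, 2010, Ned, 37), (Echo, Echo, 2014, Bo, 25), (Echo, Echo, 2014, Eve, 30), (Echo, Echo, 2014, Mo, 35), (Echo, Echo, 2014, Ned, 37), (Echo, Helix, 2004, Bo, 25), (Echo, Helix, 2004, Eve, 30), (Echo, Helix, 2004, Mo, 35), (Echo, Helix, 2004, Ned, 37), (Nova, Argo, 1982, Gus, 25), (Nova, Argo, 1982, Sam, 24), (Nova, Argo, 1982, Uma, 19), (Nova, Delta, 2019, Gus, 25), (Nova, Delta, 2019, Sam, 24), (Nova, Delta, 2019, Uma, 19), (Nova, Nova, 2024, Gus, 25), (Nova, Nova, 2024, Sam, 24), (Nova, Nova, 2024, Uma, 19), (Nova, Zephyr, 2023, Gus, 25), (Nova, Zephyr, 2023, Sam, 24), (Nova, Zephyr, 2023, Uma, 19)}.
Joining (Studio ⋈ Cast) and Movie on mid yields {(Echo, Argo, 1985, Bo, 25, Ned, 33), (Echo, Argo, 2015, Bo, 25, Ned, 33), (Echo, Echo, 2010, Bo, 25, Ned, 33), (Echo, Echo, 2014, Bo, 25, Ned, 33), (Echo, Helix, 2004, Bo, 25, Ned, 33), (Nova, Argo, 1982, Gus, 25, Ned, 33), (Nova, Argo, 1982, Uma, 19, Pat, 27), (Nova, Delta, 2019, Gus, 25, Ned, 33), (Nova, Delta, 2019, Uma, 19, Pat, 27), (Nova, Nova, 2024, Gus, 25, Ned, 33), (Nova, Nova, 2024, Uma, 19, Pat, 27), (Nova, Zephyr, 2023, Gus, 25, Ned, 33), (Nova, Zephyr, 2023, Uma, 19, Pat, 27)}.
π[year, aid]: project onto (year, aid) → {(1982, 27), (1982, 33), (1985, 33), (2004, 33), (2010, 33), (2014, 33), (2015, 33), (2019, 27), (2019, 33), (2023, 27), (2023, 33), (2024, 27), (2024, 33)}
Selection aid > 28: {(1982, 33), (1985, 33), (2004, 33), (2010, 33), (2014, 33), (2015, 33), (2019, 33), (2023, 33), (2024, 33)}

{(1982, 33), (1985, 33), (2004, 33), (2010, 33), (2014, 33), (2015, 33), (2019, 33), (2023, 33), (2024, 33)}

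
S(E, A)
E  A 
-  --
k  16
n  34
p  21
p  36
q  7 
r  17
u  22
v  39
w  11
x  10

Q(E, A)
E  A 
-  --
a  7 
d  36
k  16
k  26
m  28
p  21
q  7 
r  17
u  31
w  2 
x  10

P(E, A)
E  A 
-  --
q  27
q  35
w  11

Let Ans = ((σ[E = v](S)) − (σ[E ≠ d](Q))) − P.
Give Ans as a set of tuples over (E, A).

{(v, 39)}

Filtering on E = v leaves {(v, 39)}.
Filtering on E ≠ d leaves {(a, 7), (k, 16), (k, 26), (m, 28), (p, 21), (q, 7), (r, 17), (u, 31), (w, 2), (x, 10)}.
Difference: {(v, 39)} with {(a, 7), (k, 16), (k, 26), (m, 28), (p, 21), (q, 7), (r, 17), (u, 31), (w, 2), (x, 10)} → {(v, 39)}
Difference: {(v, 39)} with {(q, 27), (q, 35), (w, 11)} → {(v, 39)}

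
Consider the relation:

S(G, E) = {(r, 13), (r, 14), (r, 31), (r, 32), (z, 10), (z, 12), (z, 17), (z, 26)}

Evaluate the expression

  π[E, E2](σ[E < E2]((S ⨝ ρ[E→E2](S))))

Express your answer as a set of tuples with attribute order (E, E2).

{(10, 12), (10, 17), (10, 26), (12, 17), (12, 26), (13, 14), (13, 31), (13, 32), (14, 31), (14, 32), (17, 26), (31, 32)}

ρ[E→E2]: schema becomes (G, E2); tuples unchanged.
Natural join on G: {(r, 13, 13), (r, 13, 14), (r, 13, 31), (r, 13, 32), (r, 14, 13), (r, 14, 14), (r, 14, 31), (r, 14, 32), (r, 31, 13), (r, 31, 14), (r, 31, 31), (r, 31, 32), (r, 32, 13), (r, 32, 14), (r, 32, 31), (r, 32, 32), (z, 10, 10), (z, 10, 12), (z, 10, 17), (z, 10, 26), (z, 12, 10), (z, 12, 12), (z, 12, 17), (z, 12, 26), (z, 17, 10), (z, 17, 12), (z, 17, 17), (z, 17, 26), (z, 26, 10), (z, 26, 12), (z, 26, 17), (z, 26, 26)}
Selection E < E2: {(r, 13, 14), (r, 13, 31), (r, 13, 32), (r, 14, 31), (r, 14, 32), (r, 31, 32), (z, 10, 12), (z, 10, 17), (z, 10, 26), (z, 12, 17), (z, 12, 26), (z, 17, 26)}
Keep only column(s) E, E2: {(10, 12), (10, 17), (10, 26), (12, 17), (12, 26), (13, 14), (13, 31), (13, 32), (14, 31), (14, 32), (17, 26), (31, 32)}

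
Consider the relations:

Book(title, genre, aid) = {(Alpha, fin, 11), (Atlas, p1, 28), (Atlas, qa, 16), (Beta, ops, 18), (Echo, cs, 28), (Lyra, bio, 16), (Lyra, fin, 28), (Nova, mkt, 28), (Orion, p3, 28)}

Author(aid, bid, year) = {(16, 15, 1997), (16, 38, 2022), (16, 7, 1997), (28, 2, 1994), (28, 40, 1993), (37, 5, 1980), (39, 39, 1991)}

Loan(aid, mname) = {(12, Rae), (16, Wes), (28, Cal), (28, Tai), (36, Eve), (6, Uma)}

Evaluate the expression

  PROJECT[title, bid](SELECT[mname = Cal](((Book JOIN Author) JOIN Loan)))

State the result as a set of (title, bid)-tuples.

{(Atlas, 2), (Atlas, 40), (Echo, 2), (Echo, 40), (Lyra, 2), (Lyra, 40), (Nova, 2), (Nova, 40), (Orion, 2), (Orion, 40)}

Natural join on aid: {(Atlas, p1, 28, 2, 1994), (Atlas, p1, 28, 40, 1993), (Atlas, qa, 16, 15, 1997), (Atlas, qa, 16, 38, 2022), (Atlas, qa, 16, 7, 1997), (Echo, cs, 28, 2, 1994), (Echo, cs, 28, 40, 1993), (Lyra, bio, 16, 15, 1997), (Lyra, bio, 16, 38, 2022), (Lyra, bio, 16, 7, 1997), (Lyra, fin, 28, 2, 1994), (Lyra, fin, 28, 40, 1993), (Nova, mkt, 28, 2, 1994), (Nova, mkt, 28, 40, 1993), (Orion, p3, 28, 2, 1994), (Orion, p3, 28, 40, 1993)}
Natural join on aid: {(Atlas, p1, 28, 2, 1994, Cal), (Atlas, p1, 28, 2, 1994, Tai), (Atlas, p1, 28, 40, 1993, Cal), (Atlas, p1, 28, 40, 1993, Tai), (Atlas, qa, 16, 15, 1997, Wes), (Atlas, qa, 16, 38, 2022, Wes), (Atlas, qa, 16, 7, 1997, Wes), (Echo, cs, 28, 2, 1994, Cal), (Echo, cs, 28, 2, 1994, Tai), (Echo, cs, 28, 40, 1993, Cal), (Echo, cs, 28, 40, 1993, Tai), (Lyra, bio, 16, 15, 1997, Wes), (Lyra, bio, 16, 38, 2022, Wes), (Lyra, bio, 16, 7, 1997, Wes), (Lyra, fin, 28, 2, 1994, Cal), (Lyra, fin, 28, 2, 1994, Tai), (Lyra, fin, 28, 40, 1993, Cal), (Lyra, fin, 28, 40, 1993, Tai), (Nova, mkt, 28, 2, 1994, Cal), (Nova, mkt, 28, 2, 1994, Tai), (Nova, mkt, 28, 40, 1993, Cal), (Nova, mkt, 28, 40, 1993, Tai), (Orion, p3, 28, 2, 1994, Cal), (Orion, p3, 28, 2, 1994, Tai), (Orion, p3, 28, 40, 1993, Cal), (Orion, p3, 28, 40, 1993, Tai)}
Selection mname = Cal: {(Atlas, p1, 28, 2, 1994, Cal), (Atlas, p1, 28, 40, 1993, Cal), (Echo, cs, 28, 2, 1994, Cal), (Echo, cs, 28, 40, 1993, Cal), (Lyra, fin, 28, 2, 1994, Cal), (Lyra, fin, 28, 40, 1993, Cal), (Nova, mkt, 28, 2, 1994, Cal), (Nova, mkt, 28, 40, 1993, Cal), (Orion, p3, 28, 2, 1994, Cal), (Orion, p3, 28, 40, 1993, Cal)}
π_{title, bid} gives {(Atlas, 2), (Atlas, 40), (Echo, 2), (Echo, 40), (Lyra, 2), (Lyra, 40), (Nova, 2), (Nova, 40), (Orion, 2), (Orion, 40)}.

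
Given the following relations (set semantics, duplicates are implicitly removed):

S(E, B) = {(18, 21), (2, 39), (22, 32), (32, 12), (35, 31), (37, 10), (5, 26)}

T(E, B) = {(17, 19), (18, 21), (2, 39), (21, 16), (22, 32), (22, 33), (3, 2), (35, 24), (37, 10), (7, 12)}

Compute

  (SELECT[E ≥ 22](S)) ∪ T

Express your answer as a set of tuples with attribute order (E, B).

σ[E ≥ 22]: keep tuples satisfying E ≥ 22 → {(22, 32), (32, 12), (35, 31), (37, 10)}
Set union of the two operands is {(17, 19), (18, 21), (2, 39), (21, 16), (22, 32), (22, 33), (3, 2), (32, 12), (35, 24), (35, 31), (37, 10), (7, 12)}.

{(17, 19), (18, 21), (2, 39), (21, 16), (22, 32), (22, 33), (3, 2), (32, 12), (35, 24), (35, 31), (37, 10), (7, 12)}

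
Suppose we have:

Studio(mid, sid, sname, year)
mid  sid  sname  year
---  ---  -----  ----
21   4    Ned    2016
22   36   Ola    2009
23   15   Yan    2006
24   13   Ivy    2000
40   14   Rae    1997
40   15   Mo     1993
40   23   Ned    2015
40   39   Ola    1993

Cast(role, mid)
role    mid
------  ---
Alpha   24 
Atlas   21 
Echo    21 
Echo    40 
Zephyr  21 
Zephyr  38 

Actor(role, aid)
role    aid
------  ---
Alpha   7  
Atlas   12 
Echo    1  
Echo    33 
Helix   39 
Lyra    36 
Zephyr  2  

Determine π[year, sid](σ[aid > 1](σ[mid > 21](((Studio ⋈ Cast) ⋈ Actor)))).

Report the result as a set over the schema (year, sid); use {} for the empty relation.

Joining Studio and Cast on mid yields {(21, 4, Ned, 2016, Atlas), (21, 4, Ned, 2016, Echo), (21, 4, Ned, 2016, Zephyr), (24, 13, Ivy, 2000, Alpha), (40, 14, Rae, 1997, Echo), (40, 15, Mo, 1993, Echo), (40, 23, Ned, 2015, Echo), (40, 39, Ola, 1993, Echo)}.
Joining (Studio ⋈ Cast) and Actor on role yields {(21, 4, Ned, 2016, Atlas, 12), (21, 4, Ned, 2016, Echo, 1), (21, 4, Ned, 2016, Echo, 33), (21, 4, Ned, 2016, Zephyr, 2), (24, 13, Ivy, 2000, Alpha, 7), (40, 14, Rae, 1997, Echo, 1), (40, 14, Rae, 1997, Echo, 33), (40, 15, Mo, 1993, Echo, 1), (40, 15, Mo, 1993, Echo, 33), (40, 23, Ned, 2015, Echo, 1), (40, 23, Ned, 2015, Echo, 33), (40, 39, Ola, 1993, Echo, 1), (40, 39, Ola, 1993, Echo, 33)}.
Apply σ_{mid > 21}; surviving tuples: {(24, 13, Ivy, 2000, Alpha, 7), (40, 14, Rae, 1997, Echo, 1), (40, 14, Rae, 1997, Echo, 33), (40, 15, Mo, 1993, Echo, 1), (40, 15, Mo, 1993, Echo, 33), (40, 23, Ned, 2015, Echo, 1), (40, 23, Ned, 2015, Echo, 33), (40, 39, Ola, 1993, Echo, 1), (40, 39, Ola, 1993, Echo, 33)}
Apply σ_{aid > 1}; surviving tuples: {(24, 13, Ivy, 2000, Alpha, 7), (40, 14, Rae, 1997, Echo, 33), (40, 15, Mo, 1993, Echo, 33), (40, 23, Ned, 2015, Echo, 33), (40, 39, Ola, 1993, Echo, 33)}
π[year, sid]: project onto (year, sid) → {(1993, 15), (1993, 39), (1997, 14), (2000, 13), (2015, 23)}

{(1993, 15), (1993, 39), (1997, 14), (2000, 13), (2015, 23)}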